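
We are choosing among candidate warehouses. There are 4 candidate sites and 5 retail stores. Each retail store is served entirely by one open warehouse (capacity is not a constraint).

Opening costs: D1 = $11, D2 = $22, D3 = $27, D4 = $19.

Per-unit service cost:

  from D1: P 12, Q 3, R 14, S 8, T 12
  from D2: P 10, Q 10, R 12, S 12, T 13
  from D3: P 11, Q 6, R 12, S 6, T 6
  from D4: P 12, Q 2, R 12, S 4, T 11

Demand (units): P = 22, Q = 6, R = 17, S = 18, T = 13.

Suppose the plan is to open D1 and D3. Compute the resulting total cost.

Each retail store is assigned to its cheapest site among the open ones.
{D1, D3}: P→D3 11·22=242, Q→D1 3·6=18, R→D3 12·17=204, S→D3 6·18=108, T→D3 6·13=78. Service 650; fixed 38; total 688.

Total cost: 688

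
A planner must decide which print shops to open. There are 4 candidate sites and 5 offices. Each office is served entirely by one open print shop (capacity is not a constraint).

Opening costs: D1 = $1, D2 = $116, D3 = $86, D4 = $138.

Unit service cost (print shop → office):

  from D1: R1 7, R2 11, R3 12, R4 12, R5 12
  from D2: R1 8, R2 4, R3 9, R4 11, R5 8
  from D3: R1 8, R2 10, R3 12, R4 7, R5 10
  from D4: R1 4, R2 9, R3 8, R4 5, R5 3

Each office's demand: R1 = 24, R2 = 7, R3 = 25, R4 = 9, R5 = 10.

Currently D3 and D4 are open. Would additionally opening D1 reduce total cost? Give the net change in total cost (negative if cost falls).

No — net change +1 (cost rises by 1).

Current service cost with {D3, D4}: 434.
Adding D1: each office re-picks its cheapest; new service cost 434, saving 0.
Extra fixed cost: 1. Net change = 1 − 0 = 1.
(Totals: 658 → 659.)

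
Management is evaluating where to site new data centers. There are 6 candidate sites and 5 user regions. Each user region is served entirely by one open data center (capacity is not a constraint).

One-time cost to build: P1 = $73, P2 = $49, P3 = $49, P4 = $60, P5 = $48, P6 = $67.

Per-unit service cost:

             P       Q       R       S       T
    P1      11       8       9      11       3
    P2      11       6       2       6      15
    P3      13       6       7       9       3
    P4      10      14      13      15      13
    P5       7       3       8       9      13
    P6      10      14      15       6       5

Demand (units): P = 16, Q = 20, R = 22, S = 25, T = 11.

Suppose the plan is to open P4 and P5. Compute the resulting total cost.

Total cost: 824

Each user region is assigned to its cheapest site among the open ones.
{P4, P5}: P→P5 7·16=112, Q→P5 3·20=60, R→P5 8·22=176, S→P5 9·25=225, T→P4 13·11=143. Service 716; fixed 108; total 824.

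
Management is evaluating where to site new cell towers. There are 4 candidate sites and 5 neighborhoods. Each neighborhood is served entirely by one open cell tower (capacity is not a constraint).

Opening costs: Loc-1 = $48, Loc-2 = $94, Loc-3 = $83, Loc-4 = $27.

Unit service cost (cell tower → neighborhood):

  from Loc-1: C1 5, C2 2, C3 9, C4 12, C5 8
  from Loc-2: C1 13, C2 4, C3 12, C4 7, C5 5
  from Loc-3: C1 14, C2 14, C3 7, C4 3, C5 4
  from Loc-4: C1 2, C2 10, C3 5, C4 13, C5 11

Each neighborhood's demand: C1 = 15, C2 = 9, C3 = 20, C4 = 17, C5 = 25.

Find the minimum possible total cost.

Minimum total cost: 457

For any fixed open set, each neighborhood goes to its cheapest open site; total = fixed + service.
{Loc-1, Loc-3, Loc-4}: C1→Loc-4 2·15=30, C2→Loc-1 2·9=18, C3→Loc-4 5·20=100, C4→Loc-3 3·17=51, C5→Loc-3 4·25=100. Service 299; fixed 158; total 457.
{Loc-3, Loc-4}: C1→Loc-4 2·15=30, C2→Loc-4 10·9=90, C3→Loc-4 5·20=100, C4→Loc-3 3·17=51, C5→Loc-3 4·25=100. Service 371; fixed 110; total 481.
{Loc-1, Loc-3}: C1→Loc-1 5·15=75, C2→Loc-1 2·9=18, C3→Loc-3 7·20=140, C4→Loc-3 3·17=51, C5→Loc-3 4·25=100. Service 384; fixed 131; total 515.
{Loc-1, Loc-2, Loc-3, Loc-4}: C1→Loc-4 2·15=30, C2→Loc-1 2·9=18, C3→Loc-4 5·20=100, C4→Loc-3 3·17=51, C5→Loc-3 4·25=100. Service 299; fixed 252; total 551.
(All 15 nonempty subsets were checked; Loc-1, Loc-3 and Loc-4 is lowest.)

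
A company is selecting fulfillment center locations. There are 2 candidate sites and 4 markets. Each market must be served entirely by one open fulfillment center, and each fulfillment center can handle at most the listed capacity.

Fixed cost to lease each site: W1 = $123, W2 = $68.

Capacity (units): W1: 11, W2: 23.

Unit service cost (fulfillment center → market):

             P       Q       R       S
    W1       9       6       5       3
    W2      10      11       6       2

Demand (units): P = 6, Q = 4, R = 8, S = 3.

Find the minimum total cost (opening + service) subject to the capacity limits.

Minimum total cost: 226

Open {W2}: P→W2 10·6=60, Q→W2 11·4=44, R→W2 6·8=48, S→W2 2·3=6.
Loads: W2 carries 21/23. Service 158; fixed 68; total 226.
Next best feasible plan costs 323.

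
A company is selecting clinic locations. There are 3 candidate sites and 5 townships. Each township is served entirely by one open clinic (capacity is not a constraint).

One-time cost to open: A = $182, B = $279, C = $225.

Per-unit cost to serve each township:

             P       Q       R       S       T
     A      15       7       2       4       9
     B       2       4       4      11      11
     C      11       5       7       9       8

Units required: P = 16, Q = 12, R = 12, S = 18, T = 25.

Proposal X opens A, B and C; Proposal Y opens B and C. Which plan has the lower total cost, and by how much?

Proposal Y is cheaper by 68.

Proposal X: {A, B, C}: P→B 2·16=32, Q→B 4·12=48, R→A 2·12=24, S→A 4·18=72, T→C 8·25=200. Service 376; fixed 686; total 1062.
Proposal Y: {B, C}: P→B 2·16=32, Q→B 4·12=48, R→B 4·12=48, S→C 9·18=162, T→C 8·25=200. Service 490; fixed 504; total 994.
Difference: |1062 − 994| = 68.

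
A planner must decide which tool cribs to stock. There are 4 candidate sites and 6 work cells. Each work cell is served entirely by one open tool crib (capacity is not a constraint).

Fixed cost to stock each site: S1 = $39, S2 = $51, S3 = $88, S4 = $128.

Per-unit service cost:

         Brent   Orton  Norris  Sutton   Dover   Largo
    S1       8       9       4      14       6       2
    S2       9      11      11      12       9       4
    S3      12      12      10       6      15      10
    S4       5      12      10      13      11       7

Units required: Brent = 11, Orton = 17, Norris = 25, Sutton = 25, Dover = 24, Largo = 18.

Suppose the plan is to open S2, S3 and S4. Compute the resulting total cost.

Each work cell is assigned to its cheapest site among the open ones.
{S2, S3, S4}: Brent→S4 5·11=55, Orton→S2 11·17=187, Norris→S3 10·25=250, Sutton→S3 6·25=150, Dover→S2 9·24=216, Largo→S2 4·18=72. Service 930; fixed 267; total 1197.

Total cost: 1197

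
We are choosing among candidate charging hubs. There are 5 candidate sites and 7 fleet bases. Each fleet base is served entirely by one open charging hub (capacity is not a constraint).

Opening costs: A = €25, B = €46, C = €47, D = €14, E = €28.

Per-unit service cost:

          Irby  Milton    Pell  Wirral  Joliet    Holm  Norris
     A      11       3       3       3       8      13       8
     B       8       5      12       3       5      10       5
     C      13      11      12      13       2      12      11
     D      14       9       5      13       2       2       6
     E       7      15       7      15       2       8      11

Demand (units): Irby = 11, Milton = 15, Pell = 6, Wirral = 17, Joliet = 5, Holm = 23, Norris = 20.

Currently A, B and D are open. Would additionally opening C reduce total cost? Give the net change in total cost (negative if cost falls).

Current service cost with {A, B, D}: 358.
Adding C: each fleet base re-picks its cheapest; new service cost 358, saving 0.
Extra fixed cost: 47. Net change = 47 − 0 = 47.
(Totals: 443 → 490.)

No — net change +47 (cost rises by 47).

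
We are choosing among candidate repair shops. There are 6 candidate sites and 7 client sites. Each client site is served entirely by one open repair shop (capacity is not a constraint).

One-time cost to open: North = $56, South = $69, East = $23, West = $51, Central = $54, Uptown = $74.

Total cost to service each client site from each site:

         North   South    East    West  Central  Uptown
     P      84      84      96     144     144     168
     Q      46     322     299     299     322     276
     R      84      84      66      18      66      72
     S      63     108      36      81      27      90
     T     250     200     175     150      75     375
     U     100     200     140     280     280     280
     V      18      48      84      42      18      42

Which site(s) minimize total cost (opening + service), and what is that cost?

For any fixed open set, each client site goes to its cheapest open site; total = fixed + service.
{North, Central}: P→North 84, Q→North 46, R→Central 66, S→Central 27, T→Central 75, U→North 100, V→North 18. Service 416; fixed 110; total 526.
{North, West, Central}: service 368 + fixed 161 = 529
{North, East, Central}: service 416 + fixed 133 = 549
{North, South, East, West, Central, Uptown}: P→North 84, Q→North 46, R→West 18, S→Central 27, T→Central 75, U→North 100, V→North 18. Service 368; fixed 327; total 695.
No other subset beats 526.

Open North and Central; minimum total cost 526.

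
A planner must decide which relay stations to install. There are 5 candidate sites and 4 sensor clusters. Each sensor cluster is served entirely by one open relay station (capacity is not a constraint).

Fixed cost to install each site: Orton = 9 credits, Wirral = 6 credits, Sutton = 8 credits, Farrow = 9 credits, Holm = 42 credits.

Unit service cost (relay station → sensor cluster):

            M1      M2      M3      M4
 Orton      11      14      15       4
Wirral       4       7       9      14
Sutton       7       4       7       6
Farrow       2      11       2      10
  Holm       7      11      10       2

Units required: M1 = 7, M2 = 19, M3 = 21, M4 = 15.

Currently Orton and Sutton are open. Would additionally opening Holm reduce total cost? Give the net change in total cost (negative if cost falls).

Current service cost with {Orton, Sutton}: 332.
Adding Holm: each sensor cluster re-picks its cheapest; new service cost 302, saving 30.
Extra fixed cost: 42. Net change = 42 − 30 = 12.
(Totals: 349 → 361.)

No — net change +12 (cost rises by 12).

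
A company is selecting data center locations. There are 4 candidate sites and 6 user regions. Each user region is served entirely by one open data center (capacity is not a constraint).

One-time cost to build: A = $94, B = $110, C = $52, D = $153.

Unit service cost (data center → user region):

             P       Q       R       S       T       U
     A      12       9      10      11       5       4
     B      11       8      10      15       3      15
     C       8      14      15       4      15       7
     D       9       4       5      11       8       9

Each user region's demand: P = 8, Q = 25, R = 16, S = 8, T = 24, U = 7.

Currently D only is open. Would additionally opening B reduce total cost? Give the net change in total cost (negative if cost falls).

Yes — net change −10 (cost falls by 10).

Current service cost with {D}: 595.
Adding B: each user region re-picks its cheapest; new service cost 475, saving 120.
Extra fixed cost: 110. Net change = 110 − 120 = -10.
(Totals: 748 → 738.)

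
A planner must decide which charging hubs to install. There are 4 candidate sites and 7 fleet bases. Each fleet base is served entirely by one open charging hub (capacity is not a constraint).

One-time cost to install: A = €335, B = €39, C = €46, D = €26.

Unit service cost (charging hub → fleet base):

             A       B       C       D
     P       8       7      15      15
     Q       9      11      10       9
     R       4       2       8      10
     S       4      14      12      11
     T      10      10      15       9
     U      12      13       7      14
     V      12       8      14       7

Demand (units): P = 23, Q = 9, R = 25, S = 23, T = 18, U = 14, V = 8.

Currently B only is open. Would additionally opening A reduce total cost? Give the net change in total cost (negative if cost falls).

No — net change +73 (cost rises by 73).

Current service cost with {B}: 1058.
Adding A: each fleet base re-picks its cheapest; new service cost 796, saving 262.
Extra fixed cost: 335. Net change = 335 − 262 = 73.
(Totals: 1097 → 1170.)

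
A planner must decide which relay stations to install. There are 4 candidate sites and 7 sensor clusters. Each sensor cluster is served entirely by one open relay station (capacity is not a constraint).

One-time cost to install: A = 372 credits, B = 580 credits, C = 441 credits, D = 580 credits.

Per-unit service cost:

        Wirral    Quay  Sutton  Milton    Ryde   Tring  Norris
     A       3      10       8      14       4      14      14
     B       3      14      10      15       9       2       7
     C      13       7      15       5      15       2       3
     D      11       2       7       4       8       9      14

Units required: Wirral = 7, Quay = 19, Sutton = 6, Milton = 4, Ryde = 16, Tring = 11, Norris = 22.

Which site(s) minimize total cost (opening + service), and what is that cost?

For any fixed open set, each sensor cluster goes to its cheapest open site; total = fixed + service.
{C}: Wirral→C 13·7=91, Quay→C 7·19=133, Sutton→C 15·6=90, Milton→C 5·4=20, Ryde→C 15·16=240, Tring→C 2·11=22, Norris→C 3·22=66. Service 662; fixed 441; total 1103.
{A, C}: service 374 + fixed 813 = 1187
{A}: service 841 + fixed 372 = 1213
{A, B, C, D}: service 269 + fixed 1973 = 2242
No other subset beats 1103.

Open C only; minimum total cost 1103.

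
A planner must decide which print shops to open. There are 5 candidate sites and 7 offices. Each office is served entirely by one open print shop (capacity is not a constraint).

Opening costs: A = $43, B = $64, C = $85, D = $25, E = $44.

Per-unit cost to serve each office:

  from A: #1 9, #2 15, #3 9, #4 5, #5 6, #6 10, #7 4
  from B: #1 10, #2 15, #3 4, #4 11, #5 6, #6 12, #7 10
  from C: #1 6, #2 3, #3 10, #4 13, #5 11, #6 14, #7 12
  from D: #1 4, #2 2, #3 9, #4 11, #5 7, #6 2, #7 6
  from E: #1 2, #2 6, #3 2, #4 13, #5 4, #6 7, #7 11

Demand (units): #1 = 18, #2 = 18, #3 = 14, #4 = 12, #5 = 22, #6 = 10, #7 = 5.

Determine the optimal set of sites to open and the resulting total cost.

For any fixed open set, each office goes to its cheapest open site; total = fixed + service.
{A, D, E}: #1→E 2·18=36, #2→D 2·18=36, #3→E 2·14=28, #4→A 5·12=60, #5→E 4·22=88, #6→D 2·10=20, #7→A 4·5=20. Service 288; fixed 112; total 400.
{D, E}: #1→E 2·18=36, #2→D 2·18=36, #3→E 2·14=28, #4→D 11·12=132, #5→E 4·22=88, #6→D 2·10=20, #7→D 6·5=30. Service 370; fixed 69; total 439.
{A, B, D, E}: #1→E 2·18=36, #2→D 2·18=36, #3→E 2·14=28, #4→A 5·12=60, #5→E 4·22=88, #6→D 2·10=20, #7→A 4·5=20. Service 288; fixed 176; total 464.
{A, B, C, D, E}: #1→E 2·18=36, #2→D 2·18=36, #3→E 2·14=28, #4→A 5·12=60, #5→E 4·22=88, #6→D 2·10=20, #7→A 4·5=20. Service 288; fixed 261; total 549.
No other subset beats 400.

Open A, D and E; minimum total cost 400.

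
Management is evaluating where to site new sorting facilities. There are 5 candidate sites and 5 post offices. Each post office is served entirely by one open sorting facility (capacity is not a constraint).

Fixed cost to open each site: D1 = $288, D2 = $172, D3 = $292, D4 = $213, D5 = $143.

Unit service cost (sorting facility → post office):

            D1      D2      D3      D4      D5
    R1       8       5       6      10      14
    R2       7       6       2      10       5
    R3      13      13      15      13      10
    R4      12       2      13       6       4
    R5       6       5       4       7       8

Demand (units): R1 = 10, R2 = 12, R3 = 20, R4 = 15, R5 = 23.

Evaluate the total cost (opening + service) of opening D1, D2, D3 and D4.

Total cost: 1421

Each post office is assigned to its cheapest site among the open ones.
{D1, D2, D3, D4}: R1→D2 5·10=50, R2→D3 2·12=24, R3→D1 13·20=260, R4→D2 2·15=30, R5→D3 4·23=92. Service 456; fixed 965; total 1421.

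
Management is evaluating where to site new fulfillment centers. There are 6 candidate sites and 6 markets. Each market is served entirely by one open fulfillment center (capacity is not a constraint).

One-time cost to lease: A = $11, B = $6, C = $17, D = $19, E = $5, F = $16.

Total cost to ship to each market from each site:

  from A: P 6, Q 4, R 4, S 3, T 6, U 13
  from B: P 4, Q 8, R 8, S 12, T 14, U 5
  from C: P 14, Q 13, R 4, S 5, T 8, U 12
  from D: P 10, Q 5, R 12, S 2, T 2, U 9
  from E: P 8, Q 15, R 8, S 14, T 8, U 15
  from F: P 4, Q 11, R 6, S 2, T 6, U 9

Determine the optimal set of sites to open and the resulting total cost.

Open A and B; minimum total cost 43.

For any fixed open set, each market goes to its cheapest open site; total = fixed + service.
{A, B}: P→B 4, Q→A 4, R→A 4, S→A 3, T→A 6, U→B 5. Service 26; fixed 17; total 43.
{A}: service 36 + fixed 11 = 47
{A, B, E}: service 26 + fixed 22 = 48
{A, B, C, D, E, F}: service 21 + fixed 74 = 95
No other subset beats 43.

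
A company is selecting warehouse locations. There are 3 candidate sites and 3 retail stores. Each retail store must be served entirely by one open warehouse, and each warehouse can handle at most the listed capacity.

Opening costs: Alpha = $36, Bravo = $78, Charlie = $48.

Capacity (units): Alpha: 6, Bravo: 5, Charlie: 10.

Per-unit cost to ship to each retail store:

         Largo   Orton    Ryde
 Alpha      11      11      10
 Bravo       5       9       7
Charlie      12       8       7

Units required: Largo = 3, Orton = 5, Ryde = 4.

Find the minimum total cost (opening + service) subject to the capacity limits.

Minimum total cost: 185

Open {Alpha, Charlie}: Largo→Alpha 11·3=33, Orton→Charlie 8·5=40, Ryde→Charlie 7·4=28.
Loads: Alpha carries 3/6, Charlie carries 9/10. Service 101; fixed 84; total 185.
Next best feasible plan costs 200.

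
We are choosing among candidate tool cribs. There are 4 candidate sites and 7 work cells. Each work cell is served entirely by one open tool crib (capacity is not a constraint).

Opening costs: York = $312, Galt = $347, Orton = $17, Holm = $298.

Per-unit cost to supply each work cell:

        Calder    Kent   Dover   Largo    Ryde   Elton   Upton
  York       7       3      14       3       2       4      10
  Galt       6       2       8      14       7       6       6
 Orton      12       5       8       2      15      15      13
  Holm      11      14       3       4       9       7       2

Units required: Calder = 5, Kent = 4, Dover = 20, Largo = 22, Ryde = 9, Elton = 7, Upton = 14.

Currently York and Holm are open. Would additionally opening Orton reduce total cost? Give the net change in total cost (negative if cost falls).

Yes — net change −5 (cost falls by 5).

Current service cost with {York, Holm}: 247.
Adding Orton: each work cell re-picks its cheapest; new service cost 225, saving 22.
Extra fixed cost: 17. Net change = 17 − 22 = -5.
(Totals: 857 → 852.)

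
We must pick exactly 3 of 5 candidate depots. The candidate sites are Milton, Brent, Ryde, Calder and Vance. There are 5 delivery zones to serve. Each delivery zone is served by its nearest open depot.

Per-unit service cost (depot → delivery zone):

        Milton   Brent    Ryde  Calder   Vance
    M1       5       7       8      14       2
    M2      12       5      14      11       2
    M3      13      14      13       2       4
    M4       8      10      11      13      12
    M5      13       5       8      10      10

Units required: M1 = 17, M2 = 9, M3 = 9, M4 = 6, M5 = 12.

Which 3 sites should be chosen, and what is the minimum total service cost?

Choose Brent, Calder and Vance; total service cost 190.

With exactly 3 open, each delivery zone uses its cheapest among the chosen.
{Brent, Calder, Vance}: M1→Vance 2·17=34, M2→Vance 2·9=18, M3→Calder 2·9=18, M4→Brent 10·6=60, M5→Brent 5·12=60. Service cost 190.
{Milton, Brent, Vance}: service cost 196
{Brent, Ryde, Vance}: service cost 208
Among all 10 size-3 choices, {Brent, Calder, Vance} is lowest.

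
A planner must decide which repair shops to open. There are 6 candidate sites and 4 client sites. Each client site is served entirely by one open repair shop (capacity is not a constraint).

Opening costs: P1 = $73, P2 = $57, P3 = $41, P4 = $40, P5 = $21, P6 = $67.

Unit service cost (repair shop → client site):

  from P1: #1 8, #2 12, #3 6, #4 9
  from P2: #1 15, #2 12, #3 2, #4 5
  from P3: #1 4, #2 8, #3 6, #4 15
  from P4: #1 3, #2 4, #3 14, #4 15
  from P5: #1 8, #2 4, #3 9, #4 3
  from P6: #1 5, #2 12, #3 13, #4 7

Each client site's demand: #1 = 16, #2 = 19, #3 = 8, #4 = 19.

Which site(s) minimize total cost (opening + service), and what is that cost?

For any fixed open set, each client site goes to its cheapest open site; total = fixed + service.
{P3, P5}: #1→P3 4·16=64, #2→P5 4·19=76, #3→P3 6·8=48, #4→P5 3·19=57. Service 245; fixed 62; total 307.
{P4, P5}: service 253 + fixed 61 = 314
{P2, P4, P5}: #1→P4 3·16=48, #2→P4 4·19=76, #3→P2 2·8=16, #4→P5 3·19=57. Service 197; fixed 118; total 315.
{P1, P2, P3, P4, P5, P6}: #1→P4 3·16=48, #2→P4 4·19=76, #3→P2 2·8=16, #4→P5 3·19=57. Service 197; fixed 299; total 496.
No other subset beats 307.

Open P3 and P5; minimum total cost 307.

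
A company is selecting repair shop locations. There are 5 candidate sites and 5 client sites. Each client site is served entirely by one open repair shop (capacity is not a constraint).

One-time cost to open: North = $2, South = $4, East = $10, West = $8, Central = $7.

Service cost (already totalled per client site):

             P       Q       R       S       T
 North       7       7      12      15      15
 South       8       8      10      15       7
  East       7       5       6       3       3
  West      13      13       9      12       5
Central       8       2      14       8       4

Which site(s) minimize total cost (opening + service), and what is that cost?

For any fixed open set, each client site goes to its cheapest open site; total = fixed + service.
{East}: P→East 7, Q→East 5, R→East 6, S→East 3, T→East 3. Service 24; fixed 10; total 34.
{North, East}: service 24 + fixed 12 = 36
{South, East}: P→East 7, Q→East 5, R→East 6, S→East 3, T→East 3. Service 24; fixed 14; total 38.
{North, South, East, West, Central}: service 21 + fixed 31 = 52
No other subset beats 34.

Open East only; minimum total cost 34.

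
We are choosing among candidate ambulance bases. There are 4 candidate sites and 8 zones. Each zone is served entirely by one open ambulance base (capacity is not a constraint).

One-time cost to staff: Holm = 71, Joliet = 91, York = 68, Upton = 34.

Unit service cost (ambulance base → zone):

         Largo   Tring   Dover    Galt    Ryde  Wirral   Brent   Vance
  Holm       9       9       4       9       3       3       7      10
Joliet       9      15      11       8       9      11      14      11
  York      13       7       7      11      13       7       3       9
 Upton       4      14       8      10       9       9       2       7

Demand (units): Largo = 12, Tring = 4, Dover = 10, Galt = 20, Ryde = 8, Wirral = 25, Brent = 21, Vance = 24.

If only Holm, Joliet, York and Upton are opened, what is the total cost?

Total cost: 849

Each zone is assigned to its cheapest site among the open ones.
{Holm, Joliet, York, Upton}: Largo→Upton 4·12=48, Tring→York 7·4=28, Dover→Holm 4·10=40, Galt→Joliet 8·20=160, Ryde→Holm 3·8=24, Wirral→Holm 3·25=75, Brent→Upton 2·21=42, Vance→Upton 7·24=168. Service 585; fixed 264; total 849.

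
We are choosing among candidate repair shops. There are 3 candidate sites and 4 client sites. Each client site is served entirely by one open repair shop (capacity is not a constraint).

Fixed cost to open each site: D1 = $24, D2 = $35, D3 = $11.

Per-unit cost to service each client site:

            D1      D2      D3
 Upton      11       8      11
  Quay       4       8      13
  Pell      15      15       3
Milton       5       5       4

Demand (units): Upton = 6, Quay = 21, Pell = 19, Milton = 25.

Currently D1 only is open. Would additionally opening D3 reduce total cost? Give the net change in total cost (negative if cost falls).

Current service cost with {D1}: 560.
Adding D3: each client site re-picks its cheapest; new service cost 307, saving 253.
Extra fixed cost: 11. Net change = 11 − 253 = -242.
(Totals: 584 → 342.)

Yes — net change −242 (cost falls by 242).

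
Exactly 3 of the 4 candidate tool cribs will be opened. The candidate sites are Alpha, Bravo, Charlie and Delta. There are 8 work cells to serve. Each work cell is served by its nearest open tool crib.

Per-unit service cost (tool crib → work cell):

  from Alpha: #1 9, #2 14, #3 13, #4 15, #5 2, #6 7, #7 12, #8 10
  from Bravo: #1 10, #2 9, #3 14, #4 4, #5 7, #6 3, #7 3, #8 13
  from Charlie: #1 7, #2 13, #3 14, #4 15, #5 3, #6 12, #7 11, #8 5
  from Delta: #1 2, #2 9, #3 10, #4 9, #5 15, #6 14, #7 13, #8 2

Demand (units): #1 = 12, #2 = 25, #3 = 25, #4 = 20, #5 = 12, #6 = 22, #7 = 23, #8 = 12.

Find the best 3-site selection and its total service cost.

With exactly 3 open, each work cell uses its cheapest among the chosen.
{Alpha, Bravo, Delta}: #1→Delta 2·12=24, #2→Bravo 9·25=225, #3→Delta 10·25=250, #4→Bravo 4·20=80, #5→Alpha 2·12=24, #6→Bravo 3·22=66, #7→Bravo 3·23=69, #8→Delta 2·12=24. Service cost 762.
{Bravo, Charlie, Delta}: service cost 774
{Alpha, Bravo, Charlie}: service cost 933
Among all 4 size-3 choices, {Alpha, Bravo, Delta} is lowest.

Choose Alpha, Bravo and Delta; total service cost 762.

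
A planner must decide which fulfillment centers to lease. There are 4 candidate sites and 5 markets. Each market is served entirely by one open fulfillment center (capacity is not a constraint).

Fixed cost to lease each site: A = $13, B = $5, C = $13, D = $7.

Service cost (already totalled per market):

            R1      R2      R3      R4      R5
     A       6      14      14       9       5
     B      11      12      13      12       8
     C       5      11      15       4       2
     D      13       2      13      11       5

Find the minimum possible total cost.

Minimum total cost: 46

For any fixed open set, each market goes to its cheapest open site; total = fixed + service.
{C, D}: R1→C 5, R2→D 2, R3→D 13, R4→C 4, R5→C 2. Service 26; fixed 20; total 46.
{C}: service 37 + fixed 13 = 50
{B, C, D}: service 26 + fixed 25 = 51
{A, B, C, D}: R1→C 5, R2→D 2, R3→B 13, R4→C 4, R5→C 2. Service 26; fixed 38; total 64.
No other subset beats 46.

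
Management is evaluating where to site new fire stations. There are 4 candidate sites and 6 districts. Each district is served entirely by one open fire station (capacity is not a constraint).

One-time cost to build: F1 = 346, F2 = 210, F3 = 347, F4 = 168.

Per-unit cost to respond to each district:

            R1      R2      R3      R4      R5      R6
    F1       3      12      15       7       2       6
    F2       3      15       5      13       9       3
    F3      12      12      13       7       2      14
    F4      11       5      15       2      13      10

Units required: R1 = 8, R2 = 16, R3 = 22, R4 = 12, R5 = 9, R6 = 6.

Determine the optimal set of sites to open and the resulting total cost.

For any fixed open set, each district goes to its cheapest open site; total = fixed + service.
{F2, F4}: R1→F2 3·8=24, R2→F4 5·16=80, R3→F2 5·22=110, R4→F4 2·12=24, R5→F2 9·9=81, R6→F2 3·6=18. Service 337; fixed 378; total 715.
{F2}: service 629 + fixed 210 = 839
{F4}: service 699 + fixed 168 = 867
{F1, F2, F3, F4}: R1→F1 3·8=24, R2→F4 5·16=80, R3→F2 5·22=110, R4→F4 2·12=24, R5→F1 2·9=18, R6→F2 3·6=18. Service 274; fixed 1071; total 1345.
No other subset beats 715.

Open F2 and F4; minimum total cost 715.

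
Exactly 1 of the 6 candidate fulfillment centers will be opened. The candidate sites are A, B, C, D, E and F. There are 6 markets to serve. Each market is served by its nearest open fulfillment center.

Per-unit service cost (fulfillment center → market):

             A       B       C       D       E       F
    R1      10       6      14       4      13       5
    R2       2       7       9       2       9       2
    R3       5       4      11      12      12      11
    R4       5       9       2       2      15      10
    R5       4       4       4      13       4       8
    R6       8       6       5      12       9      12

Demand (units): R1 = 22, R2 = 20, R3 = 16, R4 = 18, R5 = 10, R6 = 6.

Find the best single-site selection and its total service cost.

With exactly 1 open, each market uses its cheapest among the chosen.
{A}: R1→A 10·22=220, R2→A 2·20=40, R3→A 5·16=80, R4→A 5·18=90, R5→A 4·10=40, R6→A 8·6=48. Service cost 518.
{D}: service cost 558
{B}: service cost 574
Among all 6 size-1 choices, {A} is lowest.

Choose A only; total service cost 518.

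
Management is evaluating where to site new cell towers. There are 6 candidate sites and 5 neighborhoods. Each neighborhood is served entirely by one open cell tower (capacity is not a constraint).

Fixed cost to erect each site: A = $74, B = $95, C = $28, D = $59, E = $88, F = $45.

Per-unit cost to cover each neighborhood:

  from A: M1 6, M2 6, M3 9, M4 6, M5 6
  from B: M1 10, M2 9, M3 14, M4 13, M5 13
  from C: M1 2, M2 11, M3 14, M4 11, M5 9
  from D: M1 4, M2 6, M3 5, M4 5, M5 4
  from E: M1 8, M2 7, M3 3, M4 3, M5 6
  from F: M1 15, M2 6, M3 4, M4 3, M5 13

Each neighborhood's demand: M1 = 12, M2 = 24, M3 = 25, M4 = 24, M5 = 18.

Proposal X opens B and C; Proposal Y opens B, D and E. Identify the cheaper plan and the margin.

Proposal X: {B, C}: M1→C 2·12=24, M2→B 9·24=216, M3→B 14·25=350, M4→C 11·24=264, M5→C 9·18=162. Service 1016; fixed 123; total 1139.
Proposal Y: {B, D, E}: M1→D 4·12=48, M2→D 6·24=144, M3→E 3·25=75, M4→E 3·24=72, M5→D 4·18=72. Service 411; fixed 242; total 653.
Difference: |1139 − 653| = 486.

Proposal Y is cheaper by 486.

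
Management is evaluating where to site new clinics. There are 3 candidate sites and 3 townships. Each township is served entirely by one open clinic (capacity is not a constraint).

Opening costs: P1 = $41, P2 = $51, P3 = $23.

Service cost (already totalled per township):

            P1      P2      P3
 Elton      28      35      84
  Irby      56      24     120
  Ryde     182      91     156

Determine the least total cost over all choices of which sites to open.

For any fixed open set, each township goes to its cheapest open site; total = fixed + service.
{P2}: Elton→P2 35, Irby→P2 24, Ryde→P2 91. Service 150; fixed 51; total 201.
{P2, P3}: service 150 + fixed 74 = 224
{P1, P2}: Elton→P1 28, Irby→P2 24, Ryde→P2 91. Service 143; fixed 92; total 235.
{P1, P2, P3}: service 143 + fixed 115 = 258
No other subset beats 201.

Minimum total cost: 201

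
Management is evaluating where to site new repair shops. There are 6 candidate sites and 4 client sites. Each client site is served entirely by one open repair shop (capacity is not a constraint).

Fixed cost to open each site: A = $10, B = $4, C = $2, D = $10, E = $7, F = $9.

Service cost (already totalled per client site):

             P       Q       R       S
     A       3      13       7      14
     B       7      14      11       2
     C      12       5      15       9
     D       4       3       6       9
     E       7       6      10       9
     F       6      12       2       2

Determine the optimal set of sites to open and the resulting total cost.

Open C and F; minimum total cost 26.

For any fixed open set, each client site goes to its cheapest open site; total = fixed + service.
{C, F}: P→F 6, Q→C 5, R→F 2, S→F 2. Service 15; fixed 11; total 26.
{B, D}: service 15 + fixed 14 = 29
{B, C, F}: service 15 + fixed 15 = 30
{A, B, C, D, E, F}: service 10 + fixed 42 = 52
No other subset beats 26.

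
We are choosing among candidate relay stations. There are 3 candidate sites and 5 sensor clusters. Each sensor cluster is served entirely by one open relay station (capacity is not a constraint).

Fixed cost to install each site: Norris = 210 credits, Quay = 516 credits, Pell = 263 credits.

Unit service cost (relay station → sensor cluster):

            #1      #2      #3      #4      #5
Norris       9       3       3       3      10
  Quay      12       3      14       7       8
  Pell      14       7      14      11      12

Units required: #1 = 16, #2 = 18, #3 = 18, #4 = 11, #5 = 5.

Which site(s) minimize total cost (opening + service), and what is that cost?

Open Norris only; minimum total cost 545.

For any fixed open set, each sensor cluster goes to its cheapest open site; total = fixed + service.
{Norris}: #1→Norris 9·16=144, #2→Norris 3·18=54, #3→Norris 3·18=54, #4→Norris 3·11=33, #5→Norris 10·5=50. Service 335; fixed 210; total 545.
{Norris, Pell}: service 335 + fixed 473 = 808
{Pell}: service 783 + fixed 263 = 1046
{Norris, Quay, Pell}: service 325 + fixed 989 = 1314
No other subset beats 545.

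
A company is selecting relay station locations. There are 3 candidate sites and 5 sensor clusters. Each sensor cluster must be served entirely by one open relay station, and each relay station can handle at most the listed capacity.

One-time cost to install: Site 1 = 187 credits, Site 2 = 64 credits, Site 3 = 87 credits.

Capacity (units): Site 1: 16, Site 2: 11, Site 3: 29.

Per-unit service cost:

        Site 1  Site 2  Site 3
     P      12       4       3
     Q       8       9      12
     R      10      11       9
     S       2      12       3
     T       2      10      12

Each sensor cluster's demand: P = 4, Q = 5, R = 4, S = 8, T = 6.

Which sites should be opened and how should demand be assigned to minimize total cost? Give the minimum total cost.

Open {Site 3}: P→Site 3 3·4=12, Q→Site 3 12·5=60, R→Site 3 9·4=36, S→Site 3 3·8=24, T→Site 3 12·6=72.
Loads: Site 3 carries 27/29. Service 204; fixed 87; total 291.
Next best feasible plan costs 328.

Minimum total cost: 291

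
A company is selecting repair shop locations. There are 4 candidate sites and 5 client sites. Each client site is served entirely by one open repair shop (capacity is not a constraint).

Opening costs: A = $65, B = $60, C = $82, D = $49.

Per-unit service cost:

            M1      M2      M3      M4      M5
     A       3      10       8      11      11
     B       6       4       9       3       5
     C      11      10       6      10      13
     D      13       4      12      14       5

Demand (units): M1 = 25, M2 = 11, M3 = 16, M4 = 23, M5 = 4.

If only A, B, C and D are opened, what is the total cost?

Each client site is assigned to its cheapest site among the open ones.
{A, B, C, D}: M1→A 3·25=75, M2→B 4·11=44, M3→C 6·16=96, M4→B 3·23=69, M5→B 5·4=20. Service 304; fixed 256; total 560.

Total cost: 560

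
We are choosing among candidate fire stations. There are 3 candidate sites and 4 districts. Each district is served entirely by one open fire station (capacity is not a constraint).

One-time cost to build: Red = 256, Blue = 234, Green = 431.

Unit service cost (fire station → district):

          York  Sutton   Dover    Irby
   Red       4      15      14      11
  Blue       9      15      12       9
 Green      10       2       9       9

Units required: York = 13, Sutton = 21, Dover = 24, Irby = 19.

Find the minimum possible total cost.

For any fixed open set, each district goes to its cheapest open site; total = fixed + service.
{Green}: York→Green 10·13=130, Sutton→Green 2·21=42, Dover→Green 9·24=216, Irby→Green 9·19=171. Service 559; fixed 431; total 990.
{Blue}: service 891 + fixed 234 = 1125
{Red}: York→Red 4·13=52, Sutton→Red 15·21=315, Dover→Red 14·24=336, Irby→Red 11·19=209. Service 912; fixed 256; total 1168.
{Red, Blue, Green}: service 481 + fixed 921 = 1402
No other subset beats 990.

Minimum total cost: 990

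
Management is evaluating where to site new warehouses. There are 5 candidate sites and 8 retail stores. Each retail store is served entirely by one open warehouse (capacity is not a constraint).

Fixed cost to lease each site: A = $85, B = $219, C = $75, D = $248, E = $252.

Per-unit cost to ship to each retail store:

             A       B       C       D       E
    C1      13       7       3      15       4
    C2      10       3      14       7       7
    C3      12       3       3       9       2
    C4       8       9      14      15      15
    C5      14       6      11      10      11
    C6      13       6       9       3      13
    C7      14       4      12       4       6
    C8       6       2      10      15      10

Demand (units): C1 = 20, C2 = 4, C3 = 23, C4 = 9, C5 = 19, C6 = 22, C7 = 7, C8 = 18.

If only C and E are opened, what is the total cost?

Each retail store is assigned to its cheapest site among the open ones.
{C, E}: C1→C 3·20=60, C2→E 7·4=28, C3→E 2·23=46, C4→C 14·9=126, C5→C 11·19=209, C6→C 9·22=198, C7→E 6·7=42, C8→C 10·18=180. Service 889; fixed 327; total 1216.

Total cost: 1216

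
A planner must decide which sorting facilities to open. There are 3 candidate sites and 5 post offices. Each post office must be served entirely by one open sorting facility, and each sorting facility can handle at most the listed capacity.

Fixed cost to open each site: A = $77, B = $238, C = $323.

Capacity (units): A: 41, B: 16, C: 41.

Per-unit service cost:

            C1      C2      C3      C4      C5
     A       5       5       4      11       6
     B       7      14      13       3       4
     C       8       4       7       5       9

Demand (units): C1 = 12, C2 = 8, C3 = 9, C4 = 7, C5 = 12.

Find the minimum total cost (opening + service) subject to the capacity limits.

Minimum total cost: 544

Open {A, B}: C1→A 5·12=60, C2→A 5·8=40, C3→A 4·9=36, C4→B 3·7=21, C5→A 6·12=72.
Loads: A carries 41/41, B carries 7/16. Service 229; fixed 315; total 544.
Next best feasible plan costs 576.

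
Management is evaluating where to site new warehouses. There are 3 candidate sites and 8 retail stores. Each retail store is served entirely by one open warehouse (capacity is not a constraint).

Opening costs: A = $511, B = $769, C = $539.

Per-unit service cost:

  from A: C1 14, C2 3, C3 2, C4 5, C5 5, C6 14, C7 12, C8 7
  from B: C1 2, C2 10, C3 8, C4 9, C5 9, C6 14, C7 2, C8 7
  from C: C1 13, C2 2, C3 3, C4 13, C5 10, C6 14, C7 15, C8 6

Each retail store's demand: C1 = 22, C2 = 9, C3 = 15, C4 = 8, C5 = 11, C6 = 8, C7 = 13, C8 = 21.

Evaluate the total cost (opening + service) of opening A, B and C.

Total cost: 2270

Each retail store is assigned to its cheapest site among the open ones.
{A, B, C}: C1→B 2·22=44, C2→C 2·9=18, C3→A 2·15=30, C4→A 5·8=40, C5→A 5·11=55, C6→A 14·8=112, C7→B 2·13=26, C8→C 6·21=126. Service 451; fixed 1819; total 2270.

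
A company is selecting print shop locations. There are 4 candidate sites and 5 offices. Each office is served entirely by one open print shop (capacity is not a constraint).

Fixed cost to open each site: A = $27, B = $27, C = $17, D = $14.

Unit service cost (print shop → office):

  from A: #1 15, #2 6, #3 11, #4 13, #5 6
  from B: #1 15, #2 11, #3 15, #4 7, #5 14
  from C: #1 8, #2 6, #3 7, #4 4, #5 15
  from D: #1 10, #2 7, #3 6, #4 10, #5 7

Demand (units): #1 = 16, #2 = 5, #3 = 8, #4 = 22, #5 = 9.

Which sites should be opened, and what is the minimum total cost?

Open C and D; minimum total cost 388.

For any fixed open set, each office goes to its cheapest open site; total = fixed + service.
{C, D}: #1→C 8·16=128, #2→C 6·5=30, #3→D 6·8=48, #4→C 4·22=88, #5→D 7·9=63. Service 357; fixed 31; total 388.
{A, C}: service 356 + fixed 44 = 400
{A, C, D}: service 348 + fixed 58 = 406
{A, B, C, D}: service 348 + fixed 85 = 433
No other subset beats 388.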